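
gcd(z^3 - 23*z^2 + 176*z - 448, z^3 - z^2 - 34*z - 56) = z - 7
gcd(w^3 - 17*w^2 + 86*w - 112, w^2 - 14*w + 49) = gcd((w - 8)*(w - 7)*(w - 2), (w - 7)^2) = w - 7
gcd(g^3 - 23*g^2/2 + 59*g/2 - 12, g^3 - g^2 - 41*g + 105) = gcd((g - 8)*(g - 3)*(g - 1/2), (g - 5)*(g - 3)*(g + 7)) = g - 3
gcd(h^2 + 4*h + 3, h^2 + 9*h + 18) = h + 3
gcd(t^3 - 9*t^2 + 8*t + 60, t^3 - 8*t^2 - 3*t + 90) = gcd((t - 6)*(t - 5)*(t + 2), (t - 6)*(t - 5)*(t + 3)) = t^2 - 11*t + 30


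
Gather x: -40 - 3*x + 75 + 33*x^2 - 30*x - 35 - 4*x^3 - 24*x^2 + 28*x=-4*x^3 + 9*x^2 - 5*x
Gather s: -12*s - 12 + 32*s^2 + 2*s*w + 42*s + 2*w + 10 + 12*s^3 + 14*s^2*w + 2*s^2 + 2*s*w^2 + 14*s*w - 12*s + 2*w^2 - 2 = 12*s^3 + s^2*(14*w + 34) + s*(2*w^2 + 16*w + 18) + 2*w^2 + 2*w - 4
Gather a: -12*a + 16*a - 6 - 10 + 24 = 4*a + 8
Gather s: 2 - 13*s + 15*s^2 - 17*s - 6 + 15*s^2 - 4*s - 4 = 30*s^2 - 34*s - 8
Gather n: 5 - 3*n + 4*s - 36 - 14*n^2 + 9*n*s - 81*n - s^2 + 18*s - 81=-14*n^2 + n*(9*s - 84) - s^2 + 22*s - 112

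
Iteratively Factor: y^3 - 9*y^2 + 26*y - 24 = (y - 4)*(y^2 - 5*y + 6) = (y - 4)*(y - 3)*(y - 2)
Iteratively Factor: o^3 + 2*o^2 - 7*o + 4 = (o - 1)*(o^2 + 3*o - 4) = (o - 1)*(o + 4)*(o - 1)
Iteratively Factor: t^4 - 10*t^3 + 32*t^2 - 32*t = (t)*(t^3 - 10*t^2 + 32*t - 32) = t*(t - 2)*(t^2 - 8*t + 16) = t*(t - 4)*(t - 2)*(t - 4)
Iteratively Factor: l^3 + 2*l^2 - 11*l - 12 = (l + 4)*(l^2 - 2*l - 3) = (l - 3)*(l + 4)*(l + 1)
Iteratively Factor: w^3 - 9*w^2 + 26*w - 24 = (w - 3)*(w^2 - 6*w + 8) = (w - 3)*(w - 2)*(w - 4)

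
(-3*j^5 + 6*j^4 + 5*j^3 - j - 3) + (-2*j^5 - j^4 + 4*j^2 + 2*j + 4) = -5*j^5 + 5*j^4 + 5*j^3 + 4*j^2 + j + 1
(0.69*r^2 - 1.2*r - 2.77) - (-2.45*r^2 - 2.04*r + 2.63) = 3.14*r^2 + 0.84*r - 5.4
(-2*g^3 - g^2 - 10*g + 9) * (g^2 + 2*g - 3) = -2*g^5 - 5*g^4 - 6*g^3 - 8*g^2 + 48*g - 27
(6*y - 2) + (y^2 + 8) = y^2 + 6*y + 6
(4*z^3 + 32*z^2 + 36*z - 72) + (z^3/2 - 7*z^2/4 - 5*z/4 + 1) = 9*z^3/2 + 121*z^2/4 + 139*z/4 - 71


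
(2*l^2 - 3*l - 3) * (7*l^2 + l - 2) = 14*l^4 - 19*l^3 - 28*l^2 + 3*l + 6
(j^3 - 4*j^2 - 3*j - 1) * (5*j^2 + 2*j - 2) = 5*j^5 - 18*j^4 - 25*j^3 - 3*j^2 + 4*j + 2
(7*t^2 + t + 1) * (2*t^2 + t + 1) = 14*t^4 + 9*t^3 + 10*t^2 + 2*t + 1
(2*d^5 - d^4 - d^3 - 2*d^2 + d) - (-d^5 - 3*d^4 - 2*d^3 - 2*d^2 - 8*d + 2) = 3*d^5 + 2*d^4 + d^3 + 9*d - 2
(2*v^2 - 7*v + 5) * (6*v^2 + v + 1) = 12*v^4 - 40*v^3 + 25*v^2 - 2*v + 5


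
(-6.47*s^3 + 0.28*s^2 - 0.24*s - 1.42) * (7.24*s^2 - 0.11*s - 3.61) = -46.8428*s^5 + 2.7389*s^4 + 21.5883*s^3 - 11.2652*s^2 + 1.0226*s + 5.1262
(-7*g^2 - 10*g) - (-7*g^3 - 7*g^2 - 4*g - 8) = 7*g^3 - 6*g + 8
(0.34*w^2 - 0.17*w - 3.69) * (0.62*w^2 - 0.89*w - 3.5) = 0.2108*w^4 - 0.408*w^3 - 3.3265*w^2 + 3.8791*w + 12.915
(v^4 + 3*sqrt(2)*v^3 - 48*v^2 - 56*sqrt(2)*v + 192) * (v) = v^5 + 3*sqrt(2)*v^4 - 48*v^3 - 56*sqrt(2)*v^2 + 192*v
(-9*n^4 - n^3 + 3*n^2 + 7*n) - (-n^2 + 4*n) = -9*n^4 - n^3 + 4*n^2 + 3*n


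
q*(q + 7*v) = q^2 + 7*q*v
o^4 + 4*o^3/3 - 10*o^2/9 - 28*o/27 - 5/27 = (o - 1)*(o + 1/3)^2*(o + 5/3)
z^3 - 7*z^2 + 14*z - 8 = (z - 4)*(z - 2)*(z - 1)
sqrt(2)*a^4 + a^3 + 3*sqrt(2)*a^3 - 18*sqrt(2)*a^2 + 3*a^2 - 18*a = a*(a - 3)*(a + 6)*(sqrt(2)*a + 1)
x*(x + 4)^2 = x^3 + 8*x^2 + 16*x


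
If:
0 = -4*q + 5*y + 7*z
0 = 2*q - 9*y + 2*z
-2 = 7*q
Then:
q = -2/7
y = -44/511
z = -52/511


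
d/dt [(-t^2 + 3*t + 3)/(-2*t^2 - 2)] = (3*t^2 + 8*t - 3)/(2*(t^4 + 2*t^2 + 1))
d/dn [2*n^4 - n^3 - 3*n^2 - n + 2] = 8*n^3 - 3*n^2 - 6*n - 1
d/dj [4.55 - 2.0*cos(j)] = 2.0*sin(j)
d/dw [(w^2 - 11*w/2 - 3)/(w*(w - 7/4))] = 12*(5*w^2 + 8*w - 7)/(w^2*(16*w^2 - 56*w + 49))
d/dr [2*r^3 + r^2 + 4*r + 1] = 6*r^2 + 2*r + 4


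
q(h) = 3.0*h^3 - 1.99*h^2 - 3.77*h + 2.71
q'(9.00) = 689.41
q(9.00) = 1994.59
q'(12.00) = 1244.47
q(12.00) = 4854.91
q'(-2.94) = 85.72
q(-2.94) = -79.64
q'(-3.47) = 118.41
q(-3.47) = -133.52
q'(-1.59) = 25.31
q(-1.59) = -8.39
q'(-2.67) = 71.02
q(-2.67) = -58.51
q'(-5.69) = 310.26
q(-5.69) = -592.93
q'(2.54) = 44.19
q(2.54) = 29.46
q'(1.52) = 10.97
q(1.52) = 2.92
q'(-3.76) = 138.43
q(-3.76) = -170.72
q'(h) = 9.0*h^2 - 3.98*h - 3.77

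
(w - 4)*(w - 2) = w^2 - 6*w + 8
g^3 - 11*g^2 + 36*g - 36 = (g - 6)*(g - 3)*(g - 2)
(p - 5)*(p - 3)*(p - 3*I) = p^3 - 8*p^2 - 3*I*p^2 + 15*p + 24*I*p - 45*I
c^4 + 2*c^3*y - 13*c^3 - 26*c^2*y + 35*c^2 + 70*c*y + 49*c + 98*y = (c - 7)^2*(c + 1)*(c + 2*y)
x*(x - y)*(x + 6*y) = x^3 + 5*x^2*y - 6*x*y^2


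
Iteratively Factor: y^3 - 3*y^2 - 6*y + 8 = (y - 4)*(y^2 + y - 2) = (y - 4)*(y - 1)*(y + 2)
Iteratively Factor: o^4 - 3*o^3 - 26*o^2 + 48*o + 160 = (o - 4)*(o^3 + o^2 - 22*o - 40) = (o - 4)*(o + 4)*(o^2 - 3*o - 10) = (o - 4)*(o + 2)*(o + 4)*(o - 5)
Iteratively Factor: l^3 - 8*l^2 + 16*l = (l - 4)*(l^2 - 4*l) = (l - 4)^2*(l)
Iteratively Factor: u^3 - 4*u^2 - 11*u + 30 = (u + 3)*(u^2 - 7*u + 10) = (u - 2)*(u + 3)*(u - 5)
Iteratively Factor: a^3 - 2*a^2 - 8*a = (a - 4)*(a^2 + 2*a) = (a - 4)*(a + 2)*(a)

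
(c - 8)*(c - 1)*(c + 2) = c^3 - 7*c^2 - 10*c + 16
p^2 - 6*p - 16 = (p - 8)*(p + 2)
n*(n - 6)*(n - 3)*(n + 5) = n^4 - 4*n^3 - 27*n^2 + 90*n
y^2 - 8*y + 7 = (y - 7)*(y - 1)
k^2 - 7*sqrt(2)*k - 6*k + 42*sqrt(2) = (k - 6)*(k - 7*sqrt(2))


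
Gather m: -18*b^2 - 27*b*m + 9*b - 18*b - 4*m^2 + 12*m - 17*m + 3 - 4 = -18*b^2 - 9*b - 4*m^2 + m*(-27*b - 5) - 1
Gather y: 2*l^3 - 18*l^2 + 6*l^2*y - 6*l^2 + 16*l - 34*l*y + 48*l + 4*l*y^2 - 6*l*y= 2*l^3 - 24*l^2 + 4*l*y^2 + 64*l + y*(6*l^2 - 40*l)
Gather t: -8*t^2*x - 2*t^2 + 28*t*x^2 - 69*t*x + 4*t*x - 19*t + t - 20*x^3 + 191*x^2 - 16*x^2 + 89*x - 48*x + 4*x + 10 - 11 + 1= t^2*(-8*x - 2) + t*(28*x^2 - 65*x - 18) - 20*x^3 + 175*x^2 + 45*x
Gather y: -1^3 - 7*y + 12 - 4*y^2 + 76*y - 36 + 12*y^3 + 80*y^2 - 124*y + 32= 12*y^3 + 76*y^2 - 55*y + 7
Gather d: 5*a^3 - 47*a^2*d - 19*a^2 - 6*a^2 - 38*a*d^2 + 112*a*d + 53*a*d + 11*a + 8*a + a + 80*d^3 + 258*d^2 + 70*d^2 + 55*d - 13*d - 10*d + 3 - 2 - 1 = 5*a^3 - 25*a^2 + 20*a + 80*d^3 + d^2*(328 - 38*a) + d*(-47*a^2 + 165*a + 32)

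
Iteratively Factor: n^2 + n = (n + 1)*(n)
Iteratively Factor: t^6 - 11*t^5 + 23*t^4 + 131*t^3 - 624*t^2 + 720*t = (t - 5)*(t^5 - 6*t^4 - 7*t^3 + 96*t^2 - 144*t) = (t - 5)*(t - 3)*(t^4 - 3*t^3 - 16*t^2 + 48*t) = (t - 5)*(t - 3)*(t + 4)*(t^3 - 7*t^2 + 12*t) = (t - 5)*(t - 4)*(t - 3)*(t + 4)*(t^2 - 3*t) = (t - 5)*(t - 4)*(t - 3)^2*(t + 4)*(t)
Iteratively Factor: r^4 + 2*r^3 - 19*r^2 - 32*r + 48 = (r + 3)*(r^3 - r^2 - 16*r + 16) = (r - 1)*(r + 3)*(r^2 - 16) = (r - 4)*(r - 1)*(r + 3)*(r + 4)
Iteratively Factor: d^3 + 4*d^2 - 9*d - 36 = (d + 4)*(d^2 - 9) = (d - 3)*(d + 4)*(d + 3)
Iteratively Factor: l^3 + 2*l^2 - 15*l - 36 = (l - 4)*(l^2 + 6*l + 9) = (l - 4)*(l + 3)*(l + 3)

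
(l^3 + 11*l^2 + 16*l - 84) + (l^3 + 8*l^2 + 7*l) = 2*l^3 + 19*l^2 + 23*l - 84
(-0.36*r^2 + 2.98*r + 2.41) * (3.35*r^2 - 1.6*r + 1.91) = -1.206*r^4 + 10.559*r^3 + 2.6179*r^2 + 1.8358*r + 4.6031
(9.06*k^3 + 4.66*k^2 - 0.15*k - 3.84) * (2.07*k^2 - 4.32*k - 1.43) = 18.7542*k^5 - 29.493*k^4 - 33.3975*k^3 - 13.9646*k^2 + 16.8033*k + 5.4912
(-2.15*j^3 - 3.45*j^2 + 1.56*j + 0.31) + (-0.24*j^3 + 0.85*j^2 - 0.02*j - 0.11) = -2.39*j^3 - 2.6*j^2 + 1.54*j + 0.2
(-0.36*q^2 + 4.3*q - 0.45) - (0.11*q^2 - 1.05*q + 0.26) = -0.47*q^2 + 5.35*q - 0.71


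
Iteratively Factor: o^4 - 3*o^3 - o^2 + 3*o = (o)*(o^3 - 3*o^2 - o + 3) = o*(o - 1)*(o^2 - 2*o - 3) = o*(o - 1)*(o + 1)*(o - 3)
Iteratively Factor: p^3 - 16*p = (p)*(p^2 - 16) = p*(p + 4)*(p - 4)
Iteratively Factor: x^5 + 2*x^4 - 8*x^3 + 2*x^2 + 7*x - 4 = (x - 1)*(x^4 + 3*x^3 - 5*x^2 - 3*x + 4) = (x - 1)^2*(x^3 + 4*x^2 - x - 4) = (x - 1)^2*(x + 4)*(x^2 - 1) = (x - 1)^2*(x + 1)*(x + 4)*(x - 1)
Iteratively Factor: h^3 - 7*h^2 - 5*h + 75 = (h - 5)*(h^2 - 2*h - 15) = (h - 5)^2*(h + 3)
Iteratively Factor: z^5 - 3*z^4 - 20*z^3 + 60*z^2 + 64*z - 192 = (z - 2)*(z^4 - z^3 - 22*z^2 + 16*z + 96) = (z - 3)*(z - 2)*(z^3 + 2*z^2 - 16*z - 32) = (z - 3)*(z - 2)*(z + 4)*(z^2 - 2*z - 8) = (z - 3)*(z - 2)*(z + 2)*(z + 4)*(z - 4)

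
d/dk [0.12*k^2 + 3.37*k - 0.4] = 0.24*k + 3.37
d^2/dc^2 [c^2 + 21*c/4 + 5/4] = 2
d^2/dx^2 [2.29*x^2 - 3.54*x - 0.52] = 4.58000000000000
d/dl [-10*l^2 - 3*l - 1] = -20*l - 3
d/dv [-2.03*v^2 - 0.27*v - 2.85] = -4.06*v - 0.27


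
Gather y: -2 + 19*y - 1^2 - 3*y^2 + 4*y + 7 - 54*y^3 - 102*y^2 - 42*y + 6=-54*y^3 - 105*y^2 - 19*y + 10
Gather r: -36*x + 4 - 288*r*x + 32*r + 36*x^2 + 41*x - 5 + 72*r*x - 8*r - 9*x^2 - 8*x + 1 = r*(24 - 216*x) + 27*x^2 - 3*x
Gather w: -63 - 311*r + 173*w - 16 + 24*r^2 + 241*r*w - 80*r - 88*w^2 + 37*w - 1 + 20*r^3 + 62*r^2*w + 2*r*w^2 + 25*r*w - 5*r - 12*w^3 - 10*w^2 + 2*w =20*r^3 + 24*r^2 - 396*r - 12*w^3 + w^2*(2*r - 98) + w*(62*r^2 + 266*r + 212) - 80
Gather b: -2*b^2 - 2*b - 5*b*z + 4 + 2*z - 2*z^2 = -2*b^2 + b*(-5*z - 2) - 2*z^2 + 2*z + 4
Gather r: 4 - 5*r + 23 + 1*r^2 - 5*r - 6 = r^2 - 10*r + 21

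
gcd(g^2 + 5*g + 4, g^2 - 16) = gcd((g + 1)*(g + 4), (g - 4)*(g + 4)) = g + 4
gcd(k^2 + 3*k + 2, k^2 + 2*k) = k + 2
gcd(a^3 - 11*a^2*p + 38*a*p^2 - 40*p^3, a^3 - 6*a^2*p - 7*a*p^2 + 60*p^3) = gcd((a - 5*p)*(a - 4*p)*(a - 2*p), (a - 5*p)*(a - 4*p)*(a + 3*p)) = a^2 - 9*a*p + 20*p^2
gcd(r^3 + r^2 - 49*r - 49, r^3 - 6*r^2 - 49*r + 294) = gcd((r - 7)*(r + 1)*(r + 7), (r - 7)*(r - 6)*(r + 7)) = r^2 - 49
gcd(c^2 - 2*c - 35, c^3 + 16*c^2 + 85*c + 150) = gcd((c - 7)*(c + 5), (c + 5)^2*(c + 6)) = c + 5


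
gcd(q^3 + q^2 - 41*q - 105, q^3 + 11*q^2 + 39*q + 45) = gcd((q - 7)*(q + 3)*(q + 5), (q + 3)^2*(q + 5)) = q^2 + 8*q + 15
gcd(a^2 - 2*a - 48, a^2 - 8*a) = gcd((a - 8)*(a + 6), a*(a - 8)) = a - 8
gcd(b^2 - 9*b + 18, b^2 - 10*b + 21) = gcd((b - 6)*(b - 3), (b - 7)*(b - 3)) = b - 3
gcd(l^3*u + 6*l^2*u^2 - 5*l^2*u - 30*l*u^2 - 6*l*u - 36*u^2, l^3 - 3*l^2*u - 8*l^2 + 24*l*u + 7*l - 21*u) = 1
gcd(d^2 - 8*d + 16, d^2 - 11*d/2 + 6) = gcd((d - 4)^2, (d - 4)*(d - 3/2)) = d - 4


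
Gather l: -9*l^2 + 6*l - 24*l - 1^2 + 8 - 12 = -9*l^2 - 18*l - 5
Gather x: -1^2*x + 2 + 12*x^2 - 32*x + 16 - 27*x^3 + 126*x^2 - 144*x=-27*x^3 + 138*x^2 - 177*x + 18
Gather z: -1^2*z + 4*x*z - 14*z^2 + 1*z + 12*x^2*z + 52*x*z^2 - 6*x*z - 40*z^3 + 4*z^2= -40*z^3 + z^2*(52*x - 10) + z*(12*x^2 - 2*x)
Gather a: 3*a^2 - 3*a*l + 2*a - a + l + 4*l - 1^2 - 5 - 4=3*a^2 + a*(1 - 3*l) + 5*l - 10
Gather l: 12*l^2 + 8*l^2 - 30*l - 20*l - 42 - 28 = 20*l^2 - 50*l - 70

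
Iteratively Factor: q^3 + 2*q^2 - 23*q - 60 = (q - 5)*(q^2 + 7*q + 12) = (q - 5)*(q + 4)*(q + 3)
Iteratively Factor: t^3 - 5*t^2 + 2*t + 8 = (t + 1)*(t^2 - 6*t + 8) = (t - 2)*(t + 1)*(t - 4)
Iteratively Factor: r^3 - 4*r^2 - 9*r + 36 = (r - 4)*(r^2 - 9) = (r - 4)*(r + 3)*(r - 3)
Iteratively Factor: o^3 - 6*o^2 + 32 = (o - 4)*(o^2 - 2*o - 8) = (o - 4)*(o + 2)*(o - 4)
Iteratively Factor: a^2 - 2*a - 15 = (a - 5)*(a + 3)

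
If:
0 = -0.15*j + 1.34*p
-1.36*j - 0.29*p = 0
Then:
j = 0.00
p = 0.00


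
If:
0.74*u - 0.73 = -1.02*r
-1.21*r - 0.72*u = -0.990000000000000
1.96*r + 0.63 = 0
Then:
No Solution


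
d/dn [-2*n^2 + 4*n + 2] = 4 - 4*n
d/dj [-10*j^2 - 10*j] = -20*j - 10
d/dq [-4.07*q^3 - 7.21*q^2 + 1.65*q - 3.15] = -12.21*q^2 - 14.42*q + 1.65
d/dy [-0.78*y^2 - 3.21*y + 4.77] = -1.56*y - 3.21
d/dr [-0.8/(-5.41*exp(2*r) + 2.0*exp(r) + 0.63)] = (1.6 - 8.656*exp(r))*exp(r)/(-5.41*exp(2*r) + 2.0*exp(r) + 0.63)^2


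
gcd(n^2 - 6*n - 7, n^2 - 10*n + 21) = n - 7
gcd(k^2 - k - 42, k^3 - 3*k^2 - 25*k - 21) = k - 7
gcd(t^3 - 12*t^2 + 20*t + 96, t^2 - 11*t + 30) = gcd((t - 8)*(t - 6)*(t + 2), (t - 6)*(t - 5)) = t - 6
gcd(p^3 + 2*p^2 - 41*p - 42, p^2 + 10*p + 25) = 1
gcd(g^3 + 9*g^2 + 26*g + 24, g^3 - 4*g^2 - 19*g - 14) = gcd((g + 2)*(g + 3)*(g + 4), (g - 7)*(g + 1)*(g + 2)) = g + 2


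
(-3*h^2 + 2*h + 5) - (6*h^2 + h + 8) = -9*h^2 + h - 3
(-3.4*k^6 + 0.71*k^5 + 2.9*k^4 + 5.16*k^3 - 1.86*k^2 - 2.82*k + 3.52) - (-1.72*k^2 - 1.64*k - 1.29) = -3.4*k^6 + 0.71*k^5 + 2.9*k^4 + 5.16*k^3 - 0.14*k^2 - 1.18*k + 4.81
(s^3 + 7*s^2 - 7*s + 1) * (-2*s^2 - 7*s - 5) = -2*s^5 - 21*s^4 - 40*s^3 + 12*s^2 + 28*s - 5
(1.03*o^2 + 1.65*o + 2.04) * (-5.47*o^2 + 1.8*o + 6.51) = -5.6341*o^4 - 7.1715*o^3 - 1.4835*o^2 + 14.4135*o + 13.2804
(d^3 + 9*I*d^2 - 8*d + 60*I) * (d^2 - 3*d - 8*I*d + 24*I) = d^5 - 3*d^4 + I*d^4 + 64*d^3 - 3*I*d^3 - 192*d^2 + 124*I*d^2 + 480*d - 372*I*d - 1440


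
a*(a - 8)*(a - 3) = a^3 - 11*a^2 + 24*a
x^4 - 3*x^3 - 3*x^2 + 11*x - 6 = (x - 3)*(x - 1)^2*(x + 2)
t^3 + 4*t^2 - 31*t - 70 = (t - 5)*(t + 2)*(t + 7)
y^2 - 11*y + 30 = (y - 6)*(y - 5)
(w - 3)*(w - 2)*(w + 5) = w^3 - 19*w + 30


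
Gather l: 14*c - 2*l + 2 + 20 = 14*c - 2*l + 22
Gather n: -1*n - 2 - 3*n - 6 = -4*n - 8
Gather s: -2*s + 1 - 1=-2*s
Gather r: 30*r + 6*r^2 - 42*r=6*r^2 - 12*r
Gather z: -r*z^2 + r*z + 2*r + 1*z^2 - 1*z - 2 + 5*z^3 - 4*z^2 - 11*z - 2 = 2*r + 5*z^3 + z^2*(-r - 3) + z*(r - 12) - 4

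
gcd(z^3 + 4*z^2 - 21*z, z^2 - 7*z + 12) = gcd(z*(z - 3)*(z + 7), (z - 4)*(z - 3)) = z - 3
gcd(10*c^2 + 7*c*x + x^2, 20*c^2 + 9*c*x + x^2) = 5*c + x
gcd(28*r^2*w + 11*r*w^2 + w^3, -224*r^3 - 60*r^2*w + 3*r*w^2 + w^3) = 28*r^2 + 11*r*w + w^2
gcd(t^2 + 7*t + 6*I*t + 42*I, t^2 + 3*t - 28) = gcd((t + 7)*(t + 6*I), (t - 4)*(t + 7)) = t + 7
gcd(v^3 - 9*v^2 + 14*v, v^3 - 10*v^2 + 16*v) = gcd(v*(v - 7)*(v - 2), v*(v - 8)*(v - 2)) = v^2 - 2*v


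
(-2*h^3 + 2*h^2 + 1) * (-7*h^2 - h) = 14*h^5 - 12*h^4 - 2*h^3 - 7*h^2 - h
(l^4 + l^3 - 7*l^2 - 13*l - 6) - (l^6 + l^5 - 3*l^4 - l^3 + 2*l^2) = -l^6 - l^5 + 4*l^4 + 2*l^3 - 9*l^2 - 13*l - 6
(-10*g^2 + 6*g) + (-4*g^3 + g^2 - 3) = -4*g^3 - 9*g^2 + 6*g - 3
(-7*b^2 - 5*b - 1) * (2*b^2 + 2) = -14*b^4 - 10*b^3 - 16*b^2 - 10*b - 2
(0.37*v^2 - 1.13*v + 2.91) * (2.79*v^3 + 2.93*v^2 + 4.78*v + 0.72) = 1.0323*v^5 - 2.0686*v^4 + 6.5766*v^3 + 3.3913*v^2 + 13.0962*v + 2.0952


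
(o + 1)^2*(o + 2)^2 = o^4 + 6*o^3 + 13*o^2 + 12*o + 4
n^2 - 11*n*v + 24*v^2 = (n - 8*v)*(n - 3*v)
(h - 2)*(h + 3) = h^2 + h - 6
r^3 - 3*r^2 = r^2*(r - 3)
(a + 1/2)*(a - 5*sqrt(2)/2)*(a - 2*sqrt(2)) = a^3 - 9*sqrt(2)*a^2/2 + a^2/2 - 9*sqrt(2)*a/4 + 10*a + 5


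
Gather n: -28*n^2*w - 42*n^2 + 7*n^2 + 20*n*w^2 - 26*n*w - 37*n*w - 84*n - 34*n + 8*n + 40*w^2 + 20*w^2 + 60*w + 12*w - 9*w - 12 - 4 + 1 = n^2*(-28*w - 35) + n*(20*w^2 - 63*w - 110) + 60*w^2 + 63*w - 15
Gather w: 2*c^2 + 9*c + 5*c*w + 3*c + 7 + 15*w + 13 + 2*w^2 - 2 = 2*c^2 + 12*c + 2*w^2 + w*(5*c + 15) + 18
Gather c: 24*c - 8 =24*c - 8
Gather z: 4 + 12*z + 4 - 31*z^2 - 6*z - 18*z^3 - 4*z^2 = -18*z^3 - 35*z^2 + 6*z + 8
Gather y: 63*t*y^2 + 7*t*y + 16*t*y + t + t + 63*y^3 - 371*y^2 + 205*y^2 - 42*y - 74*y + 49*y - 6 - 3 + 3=2*t + 63*y^3 + y^2*(63*t - 166) + y*(23*t - 67) - 6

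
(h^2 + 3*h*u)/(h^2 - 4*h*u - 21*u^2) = h/(h - 7*u)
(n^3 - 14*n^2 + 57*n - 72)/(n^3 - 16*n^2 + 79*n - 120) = (n - 3)/(n - 5)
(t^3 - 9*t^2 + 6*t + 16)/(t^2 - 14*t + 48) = (t^2 - t - 2)/(t - 6)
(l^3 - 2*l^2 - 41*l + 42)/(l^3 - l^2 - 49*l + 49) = (l + 6)/(l + 7)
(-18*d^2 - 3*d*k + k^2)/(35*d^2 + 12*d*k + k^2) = (-18*d^2 - 3*d*k + k^2)/(35*d^2 + 12*d*k + k^2)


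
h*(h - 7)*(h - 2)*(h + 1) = h^4 - 8*h^3 + 5*h^2 + 14*h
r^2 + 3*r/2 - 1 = (r - 1/2)*(r + 2)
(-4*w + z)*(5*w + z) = -20*w^2 + w*z + z^2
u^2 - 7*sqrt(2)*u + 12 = (u - 6*sqrt(2))*(u - sqrt(2))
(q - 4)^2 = q^2 - 8*q + 16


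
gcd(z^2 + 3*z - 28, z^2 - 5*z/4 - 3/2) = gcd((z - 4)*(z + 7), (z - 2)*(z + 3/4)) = 1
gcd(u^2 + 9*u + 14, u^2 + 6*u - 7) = u + 7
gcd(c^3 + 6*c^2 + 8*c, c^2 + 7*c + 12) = c + 4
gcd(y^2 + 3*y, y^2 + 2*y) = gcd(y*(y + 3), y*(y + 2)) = y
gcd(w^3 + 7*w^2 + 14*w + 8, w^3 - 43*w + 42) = 1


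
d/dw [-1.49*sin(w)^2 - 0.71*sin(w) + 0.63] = -(2.98*sin(w) + 0.71)*cos(w)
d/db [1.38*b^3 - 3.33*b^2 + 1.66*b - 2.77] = 4.14*b^2 - 6.66*b + 1.66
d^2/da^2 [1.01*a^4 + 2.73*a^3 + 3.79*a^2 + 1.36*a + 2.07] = 12.12*a^2 + 16.38*a + 7.58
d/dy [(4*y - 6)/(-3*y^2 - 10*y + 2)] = 4*(3*y^2 - 9*y - 13)/(9*y^4 + 60*y^3 + 88*y^2 - 40*y + 4)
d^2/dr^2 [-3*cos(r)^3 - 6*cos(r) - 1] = 3*(5 - 9*sin(r)^2)*cos(r)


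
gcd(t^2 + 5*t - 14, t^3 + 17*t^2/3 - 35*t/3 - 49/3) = t + 7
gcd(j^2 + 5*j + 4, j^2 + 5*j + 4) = j^2 + 5*j + 4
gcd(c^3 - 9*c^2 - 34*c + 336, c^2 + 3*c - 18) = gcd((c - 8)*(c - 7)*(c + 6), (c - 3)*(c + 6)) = c + 6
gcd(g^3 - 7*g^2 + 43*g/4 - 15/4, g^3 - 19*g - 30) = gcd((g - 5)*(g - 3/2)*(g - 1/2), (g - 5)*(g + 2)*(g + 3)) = g - 5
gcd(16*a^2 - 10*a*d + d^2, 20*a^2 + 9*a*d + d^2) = 1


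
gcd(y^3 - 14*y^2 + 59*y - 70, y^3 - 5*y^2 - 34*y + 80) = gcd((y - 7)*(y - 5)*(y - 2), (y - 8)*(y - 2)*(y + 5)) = y - 2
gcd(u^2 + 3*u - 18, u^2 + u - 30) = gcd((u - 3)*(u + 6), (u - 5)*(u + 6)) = u + 6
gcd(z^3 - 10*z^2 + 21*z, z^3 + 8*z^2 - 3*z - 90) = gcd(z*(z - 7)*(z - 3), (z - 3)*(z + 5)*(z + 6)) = z - 3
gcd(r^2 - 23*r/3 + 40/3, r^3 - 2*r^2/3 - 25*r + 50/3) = r - 5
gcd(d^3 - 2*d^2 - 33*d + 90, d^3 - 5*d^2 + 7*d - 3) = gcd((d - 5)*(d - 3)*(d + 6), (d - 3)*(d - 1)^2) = d - 3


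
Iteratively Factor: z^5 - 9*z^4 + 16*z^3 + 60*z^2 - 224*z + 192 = (z - 2)*(z^4 - 7*z^3 + 2*z^2 + 64*z - 96) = (z - 2)^2*(z^3 - 5*z^2 - 8*z + 48) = (z - 2)^2*(z + 3)*(z^2 - 8*z + 16) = (z - 4)*(z - 2)^2*(z + 3)*(z - 4)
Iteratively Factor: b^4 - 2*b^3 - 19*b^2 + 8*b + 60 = (b + 2)*(b^3 - 4*b^2 - 11*b + 30) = (b - 2)*(b + 2)*(b^2 - 2*b - 15) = (b - 2)*(b + 2)*(b + 3)*(b - 5)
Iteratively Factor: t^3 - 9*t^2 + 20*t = (t)*(t^2 - 9*t + 20) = t*(t - 4)*(t - 5)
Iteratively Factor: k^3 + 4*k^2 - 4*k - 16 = (k + 4)*(k^2 - 4) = (k - 2)*(k + 4)*(k + 2)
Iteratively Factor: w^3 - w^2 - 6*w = (w)*(w^2 - w - 6) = w*(w - 3)*(w + 2)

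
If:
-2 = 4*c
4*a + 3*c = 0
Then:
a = 3/8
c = -1/2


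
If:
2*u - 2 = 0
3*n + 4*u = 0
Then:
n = -4/3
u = 1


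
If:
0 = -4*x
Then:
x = 0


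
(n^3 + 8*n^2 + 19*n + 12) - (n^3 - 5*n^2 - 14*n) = 13*n^2 + 33*n + 12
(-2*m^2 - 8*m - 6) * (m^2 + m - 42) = -2*m^4 - 10*m^3 + 70*m^2 + 330*m + 252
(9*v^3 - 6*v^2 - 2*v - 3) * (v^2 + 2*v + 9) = 9*v^5 + 12*v^4 + 67*v^3 - 61*v^2 - 24*v - 27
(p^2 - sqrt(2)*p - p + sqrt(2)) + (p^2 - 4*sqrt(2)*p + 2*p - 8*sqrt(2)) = 2*p^2 - 5*sqrt(2)*p + p - 7*sqrt(2)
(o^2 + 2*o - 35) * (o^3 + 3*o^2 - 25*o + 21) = o^5 + 5*o^4 - 54*o^3 - 134*o^2 + 917*o - 735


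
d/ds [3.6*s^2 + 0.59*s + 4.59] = 7.2*s + 0.59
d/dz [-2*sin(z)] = -2*cos(z)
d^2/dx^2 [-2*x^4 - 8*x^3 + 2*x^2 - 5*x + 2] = -24*x^2 - 48*x + 4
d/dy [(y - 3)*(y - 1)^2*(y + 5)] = 4*y^3 - 36*y + 32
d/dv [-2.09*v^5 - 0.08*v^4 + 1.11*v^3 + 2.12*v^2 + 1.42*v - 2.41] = -10.45*v^4 - 0.32*v^3 + 3.33*v^2 + 4.24*v + 1.42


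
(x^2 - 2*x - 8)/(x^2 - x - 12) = (x + 2)/(x + 3)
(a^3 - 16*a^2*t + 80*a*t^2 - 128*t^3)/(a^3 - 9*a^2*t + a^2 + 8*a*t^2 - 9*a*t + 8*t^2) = (-a^2 + 8*a*t - 16*t^2)/(-a^2 + a*t - a + t)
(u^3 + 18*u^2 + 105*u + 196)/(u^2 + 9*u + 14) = (u^2 + 11*u + 28)/(u + 2)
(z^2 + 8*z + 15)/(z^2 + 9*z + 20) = (z + 3)/(z + 4)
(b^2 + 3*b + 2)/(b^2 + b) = (b + 2)/b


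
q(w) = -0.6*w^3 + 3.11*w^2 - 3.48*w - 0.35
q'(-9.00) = -205.26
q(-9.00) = 720.28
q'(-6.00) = -105.60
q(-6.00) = 262.09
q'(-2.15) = -25.17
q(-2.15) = 27.47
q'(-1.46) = -16.40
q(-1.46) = 13.23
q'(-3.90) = -55.12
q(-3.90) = 96.12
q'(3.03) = -1.16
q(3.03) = 0.97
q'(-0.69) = -8.63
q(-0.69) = 3.73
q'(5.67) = -26.08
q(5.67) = -29.47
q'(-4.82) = -75.28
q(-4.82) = 155.86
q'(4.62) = -13.16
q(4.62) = -9.21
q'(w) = -1.8*w^2 + 6.22*w - 3.48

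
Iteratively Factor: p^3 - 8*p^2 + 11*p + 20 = (p - 5)*(p^2 - 3*p - 4) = (p - 5)*(p + 1)*(p - 4)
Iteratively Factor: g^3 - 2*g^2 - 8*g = (g + 2)*(g^2 - 4*g) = (g - 4)*(g + 2)*(g)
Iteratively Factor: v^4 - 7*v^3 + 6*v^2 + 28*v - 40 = (v - 5)*(v^3 - 2*v^2 - 4*v + 8) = (v - 5)*(v - 2)*(v^2 - 4) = (v - 5)*(v - 2)*(v + 2)*(v - 2)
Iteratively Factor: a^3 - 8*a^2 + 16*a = (a - 4)*(a^2 - 4*a) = (a - 4)^2*(a)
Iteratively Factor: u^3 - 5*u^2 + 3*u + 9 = (u - 3)*(u^2 - 2*u - 3) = (u - 3)^2*(u + 1)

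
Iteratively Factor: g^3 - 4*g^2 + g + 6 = (g + 1)*(g^2 - 5*g + 6) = (g - 2)*(g + 1)*(g - 3)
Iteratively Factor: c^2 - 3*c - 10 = (c - 5)*(c + 2)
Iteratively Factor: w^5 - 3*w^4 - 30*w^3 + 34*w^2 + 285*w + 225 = (w + 1)*(w^4 - 4*w^3 - 26*w^2 + 60*w + 225) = (w + 1)*(w + 3)*(w^3 - 7*w^2 - 5*w + 75) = (w - 5)*(w + 1)*(w + 3)*(w^2 - 2*w - 15) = (w - 5)^2*(w + 1)*(w + 3)*(w + 3)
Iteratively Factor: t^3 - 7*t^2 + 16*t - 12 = (t - 2)*(t^2 - 5*t + 6) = (t - 3)*(t - 2)*(t - 2)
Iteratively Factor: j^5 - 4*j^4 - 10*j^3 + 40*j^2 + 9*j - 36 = (j - 3)*(j^4 - j^3 - 13*j^2 + j + 12) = (j - 3)*(j + 1)*(j^3 - 2*j^2 - 11*j + 12) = (j - 3)*(j + 1)*(j + 3)*(j^2 - 5*j + 4) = (j - 4)*(j - 3)*(j + 1)*(j + 3)*(j - 1)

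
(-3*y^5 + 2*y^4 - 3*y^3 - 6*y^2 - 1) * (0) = 0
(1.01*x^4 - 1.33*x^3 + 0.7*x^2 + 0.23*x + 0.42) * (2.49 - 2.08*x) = -2.1008*x^5 + 5.2813*x^4 - 4.7677*x^3 + 1.2646*x^2 - 0.3009*x + 1.0458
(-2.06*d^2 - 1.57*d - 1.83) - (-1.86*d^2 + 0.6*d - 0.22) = -0.2*d^2 - 2.17*d - 1.61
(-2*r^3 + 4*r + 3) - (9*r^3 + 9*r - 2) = -11*r^3 - 5*r + 5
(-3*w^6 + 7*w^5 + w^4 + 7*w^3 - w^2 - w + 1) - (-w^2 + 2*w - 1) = -3*w^6 + 7*w^5 + w^4 + 7*w^3 - 3*w + 2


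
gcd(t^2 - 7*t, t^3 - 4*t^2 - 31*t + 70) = t - 7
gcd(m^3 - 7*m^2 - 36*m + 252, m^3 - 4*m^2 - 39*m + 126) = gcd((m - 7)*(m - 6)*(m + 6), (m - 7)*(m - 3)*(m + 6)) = m^2 - m - 42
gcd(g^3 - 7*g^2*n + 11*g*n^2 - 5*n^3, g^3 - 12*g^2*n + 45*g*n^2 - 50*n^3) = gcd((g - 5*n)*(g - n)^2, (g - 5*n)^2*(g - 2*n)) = g - 5*n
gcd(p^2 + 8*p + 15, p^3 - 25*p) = p + 5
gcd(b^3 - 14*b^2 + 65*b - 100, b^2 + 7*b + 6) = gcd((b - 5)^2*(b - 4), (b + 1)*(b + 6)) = 1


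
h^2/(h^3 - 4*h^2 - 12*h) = h/(h^2 - 4*h - 12)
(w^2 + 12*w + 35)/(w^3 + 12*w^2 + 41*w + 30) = (w + 7)/(w^2 + 7*w + 6)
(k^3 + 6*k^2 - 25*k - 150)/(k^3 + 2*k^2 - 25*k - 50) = (k + 6)/(k + 2)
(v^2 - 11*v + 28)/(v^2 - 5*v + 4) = (v - 7)/(v - 1)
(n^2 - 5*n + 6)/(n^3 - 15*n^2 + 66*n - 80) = (n - 3)/(n^2 - 13*n + 40)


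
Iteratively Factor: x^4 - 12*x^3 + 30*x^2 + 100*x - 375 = (x - 5)*(x^3 - 7*x^2 - 5*x + 75) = (x - 5)^2*(x^2 - 2*x - 15) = (x - 5)^3*(x + 3)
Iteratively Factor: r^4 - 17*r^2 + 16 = (r + 1)*(r^3 - r^2 - 16*r + 16) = (r + 1)*(r + 4)*(r^2 - 5*r + 4) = (r - 1)*(r + 1)*(r + 4)*(r - 4)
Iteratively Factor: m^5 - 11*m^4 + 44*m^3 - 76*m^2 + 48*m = (m - 4)*(m^4 - 7*m^3 + 16*m^2 - 12*m) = (m - 4)*(m - 2)*(m^3 - 5*m^2 + 6*m) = (m - 4)*(m - 3)*(m - 2)*(m^2 - 2*m) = m*(m - 4)*(m - 3)*(m - 2)*(m - 2)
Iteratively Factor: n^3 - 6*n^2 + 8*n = (n - 2)*(n^2 - 4*n) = n*(n - 2)*(n - 4)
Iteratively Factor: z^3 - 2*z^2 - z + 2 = (z - 2)*(z^2 - 1) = (z - 2)*(z - 1)*(z + 1)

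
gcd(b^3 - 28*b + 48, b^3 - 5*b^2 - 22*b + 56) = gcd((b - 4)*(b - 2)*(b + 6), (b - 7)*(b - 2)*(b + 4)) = b - 2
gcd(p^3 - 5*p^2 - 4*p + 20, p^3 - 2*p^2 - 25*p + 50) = p^2 - 7*p + 10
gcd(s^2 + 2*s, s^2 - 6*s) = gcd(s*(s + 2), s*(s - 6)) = s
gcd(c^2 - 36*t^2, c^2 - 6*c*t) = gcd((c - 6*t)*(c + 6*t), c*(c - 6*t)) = -c + 6*t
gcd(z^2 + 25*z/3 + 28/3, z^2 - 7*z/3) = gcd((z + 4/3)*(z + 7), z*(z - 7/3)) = 1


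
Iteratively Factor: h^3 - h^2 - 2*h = (h - 2)*(h^2 + h) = (h - 2)*(h + 1)*(h)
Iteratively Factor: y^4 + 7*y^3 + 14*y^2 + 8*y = (y)*(y^3 + 7*y^2 + 14*y + 8) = y*(y + 4)*(y^2 + 3*y + 2) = y*(y + 1)*(y + 4)*(y + 2)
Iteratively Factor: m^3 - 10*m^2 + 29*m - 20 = (m - 4)*(m^2 - 6*m + 5) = (m - 5)*(m - 4)*(m - 1)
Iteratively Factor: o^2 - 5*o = (o - 5)*(o)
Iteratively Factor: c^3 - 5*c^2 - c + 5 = (c - 5)*(c^2 - 1) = (c - 5)*(c - 1)*(c + 1)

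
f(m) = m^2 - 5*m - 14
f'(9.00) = 13.00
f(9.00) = 22.00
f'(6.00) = 7.00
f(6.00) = -8.00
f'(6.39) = 7.78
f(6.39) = -5.12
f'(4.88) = 4.76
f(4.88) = -14.59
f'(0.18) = -4.64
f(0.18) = -14.87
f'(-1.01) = -7.02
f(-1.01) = -7.93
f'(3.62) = 2.24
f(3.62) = -19.00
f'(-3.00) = -11.00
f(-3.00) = 10.00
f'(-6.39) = -17.78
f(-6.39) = 58.78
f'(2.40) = -0.20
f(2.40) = -20.24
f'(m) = 2*m - 5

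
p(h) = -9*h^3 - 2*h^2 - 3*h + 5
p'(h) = -27*h^2 - 4*h - 3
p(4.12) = -670.72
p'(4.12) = -477.79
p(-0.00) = 5.00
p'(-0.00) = -3.00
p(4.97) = -1164.18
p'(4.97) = -689.80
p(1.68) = -48.36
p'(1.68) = -85.92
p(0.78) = -2.83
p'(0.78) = -22.55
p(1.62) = -43.37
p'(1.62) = -80.34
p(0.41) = 2.81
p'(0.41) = -9.18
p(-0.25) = 5.77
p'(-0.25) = -3.69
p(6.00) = -2029.00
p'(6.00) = -999.00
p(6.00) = -2029.00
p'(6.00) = -999.00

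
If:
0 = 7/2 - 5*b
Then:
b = 7/10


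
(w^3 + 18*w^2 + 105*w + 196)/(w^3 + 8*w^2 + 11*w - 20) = (w^2 + 14*w + 49)/(w^2 + 4*w - 5)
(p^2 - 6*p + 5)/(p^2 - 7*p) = (p^2 - 6*p + 5)/(p*(p - 7))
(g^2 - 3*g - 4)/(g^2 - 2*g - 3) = (g - 4)/(g - 3)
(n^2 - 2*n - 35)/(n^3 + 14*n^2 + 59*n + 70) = (n - 7)/(n^2 + 9*n + 14)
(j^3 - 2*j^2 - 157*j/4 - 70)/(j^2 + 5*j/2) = j - 9/2 - 28/j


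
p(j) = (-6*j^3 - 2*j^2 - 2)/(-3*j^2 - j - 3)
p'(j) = (6*j + 1)*(-6*j^3 - 2*j^2 - 2)/(-3*j^2 - j - 3)^2 + (-18*j^2 - 4*j)/(-3*j^2 - j - 3)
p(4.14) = 7.89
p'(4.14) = 2.07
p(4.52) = 8.67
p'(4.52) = 2.06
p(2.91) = 5.33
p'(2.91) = 2.10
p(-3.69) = -6.78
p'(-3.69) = 2.17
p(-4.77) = -9.08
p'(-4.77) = 2.10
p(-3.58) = -6.54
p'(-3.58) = 2.18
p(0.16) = 0.64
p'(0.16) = -0.05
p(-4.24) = -7.96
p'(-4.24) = 2.13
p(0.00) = 0.67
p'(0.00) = -0.22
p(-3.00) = -5.26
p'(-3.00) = 2.24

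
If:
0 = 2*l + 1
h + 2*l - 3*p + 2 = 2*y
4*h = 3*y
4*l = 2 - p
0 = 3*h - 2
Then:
No Solution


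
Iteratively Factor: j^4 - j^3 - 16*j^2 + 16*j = (j + 4)*(j^3 - 5*j^2 + 4*j) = (j - 1)*(j + 4)*(j^2 - 4*j) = (j - 4)*(j - 1)*(j + 4)*(j)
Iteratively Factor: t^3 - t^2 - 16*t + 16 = (t + 4)*(t^2 - 5*t + 4) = (t - 1)*(t + 4)*(t - 4)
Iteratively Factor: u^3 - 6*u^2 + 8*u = (u - 2)*(u^2 - 4*u) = u*(u - 2)*(u - 4)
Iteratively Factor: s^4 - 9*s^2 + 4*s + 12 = (s - 2)*(s^3 + 2*s^2 - 5*s - 6) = (s - 2)^2*(s^2 + 4*s + 3) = (s - 2)^2*(s + 3)*(s + 1)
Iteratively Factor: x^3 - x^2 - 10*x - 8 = (x + 2)*(x^2 - 3*x - 4) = (x - 4)*(x + 2)*(x + 1)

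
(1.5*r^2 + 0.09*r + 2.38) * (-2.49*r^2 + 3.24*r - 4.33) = -3.735*r^4 + 4.6359*r^3 - 12.1296*r^2 + 7.3215*r - 10.3054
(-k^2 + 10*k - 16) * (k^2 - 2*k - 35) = -k^4 + 12*k^3 - k^2 - 318*k + 560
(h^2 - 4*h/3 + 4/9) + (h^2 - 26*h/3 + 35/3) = 2*h^2 - 10*h + 109/9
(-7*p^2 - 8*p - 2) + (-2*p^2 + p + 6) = -9*p^2 - 7*p + 4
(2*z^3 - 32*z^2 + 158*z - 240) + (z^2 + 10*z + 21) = 2*z^3 - 31*z^2 + 168*z - 219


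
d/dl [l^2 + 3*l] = 2*l + 3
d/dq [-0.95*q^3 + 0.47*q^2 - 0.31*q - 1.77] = -2.85*q^2 + 0.94*q - 0.31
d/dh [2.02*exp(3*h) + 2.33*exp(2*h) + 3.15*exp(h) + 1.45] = (6.06*exp(2*h) + 4.66*exp(h) + 3.15)*exp(h)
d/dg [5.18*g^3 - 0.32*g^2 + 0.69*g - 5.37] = 15.54*g^2 - 0.64*g + 0.69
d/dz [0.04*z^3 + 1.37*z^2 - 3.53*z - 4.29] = 0.12*z^2 + 2.74*z - 3.53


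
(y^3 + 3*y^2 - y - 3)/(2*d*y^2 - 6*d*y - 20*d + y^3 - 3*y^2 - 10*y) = (-y^3 - 3*y^2 + y + 3)/(-2*d*y^2 + 6*d*y + 20*d - y^3 + 3*y^2 + 10*y)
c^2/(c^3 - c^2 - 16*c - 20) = c^2/(c^3 - c^2 - 16*c - 20)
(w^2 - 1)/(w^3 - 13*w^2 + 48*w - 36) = (w + 1)/(w^2 - 12*w + 36)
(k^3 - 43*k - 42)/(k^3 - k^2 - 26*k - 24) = (k^2 - k - 42)/(k^2 - 2*k - 24)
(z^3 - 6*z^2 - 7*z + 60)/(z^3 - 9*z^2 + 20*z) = (z + 3)/z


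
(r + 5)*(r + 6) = r^2 + 11*r + 30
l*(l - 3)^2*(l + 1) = l^4 - 5*l^3 + 3*l^2 + 9*l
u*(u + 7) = u^2 + 7*u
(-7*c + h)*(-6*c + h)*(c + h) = 42*c^3 + 29*c^2*h - 12*c*h^2 + h^3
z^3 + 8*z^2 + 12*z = z*(z + 2)*(z + 6)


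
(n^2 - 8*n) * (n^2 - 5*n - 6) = n^4 - 13*n^3 + 34*n^2 + 48*n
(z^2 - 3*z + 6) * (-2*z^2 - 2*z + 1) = -2*z^4 + 4*z^3 - 5*z^2 - 15*z + 6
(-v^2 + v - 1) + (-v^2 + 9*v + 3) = -2*v^2 + 10*v + 2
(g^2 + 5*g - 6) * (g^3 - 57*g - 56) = g^5 + 5*g^4 - 63*g^3 - 341*g^2 + 62*g + 336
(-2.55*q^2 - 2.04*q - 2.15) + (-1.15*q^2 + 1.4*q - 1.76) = -3.7*q^2 - 0.64*q - 3.91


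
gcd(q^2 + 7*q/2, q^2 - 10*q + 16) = 1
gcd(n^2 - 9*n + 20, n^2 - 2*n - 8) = n - 4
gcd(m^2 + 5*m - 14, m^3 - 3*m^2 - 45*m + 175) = m + 7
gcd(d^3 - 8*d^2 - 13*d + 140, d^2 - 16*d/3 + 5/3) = d - 5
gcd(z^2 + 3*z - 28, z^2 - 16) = z - 4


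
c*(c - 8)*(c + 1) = c^3 - 7*c^2 - 8*c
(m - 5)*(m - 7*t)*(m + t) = m^3 - 6*m^2*t - 5*m^2 - 7*m*t^2 + 30*m*t + 35*t^2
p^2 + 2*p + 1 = (p + 1)^2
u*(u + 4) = u^2 + 4*u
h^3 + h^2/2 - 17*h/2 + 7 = (h - 2)*(h - 1)*(h + 7/2)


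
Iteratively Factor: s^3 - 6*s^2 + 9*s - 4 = (s - 1)*(s^2 - 5*s + 4) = (s - 1)^2*(s - 4)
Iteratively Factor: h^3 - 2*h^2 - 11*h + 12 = (h - 4)*(h^2 + 2*h - 3) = (h - 4)*(h + 3)*(h - 1)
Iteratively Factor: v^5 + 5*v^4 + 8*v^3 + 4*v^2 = (v + 2)*(v^4 + 3*v^3 + 2*v^2) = v*(v + 2)*(v^3 + 3*v^2 + 2*v) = v^2*(v + 2)*(v^2 + 3*v + 2) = v^2*(v + 1)*(v + 2)*(v + 2)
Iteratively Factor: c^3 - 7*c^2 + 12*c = (c)*(c^2 - 7*c + 12) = c*(c - 4)*(c - 3)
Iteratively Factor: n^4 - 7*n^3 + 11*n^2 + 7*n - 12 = (n - 4)*(n^3 - 3*n^2 - n + 3) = (n - 4)*(n - 3)*(n^2 - 1) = (n - 4)*(n - 3)*(n - 1)*(n + 1)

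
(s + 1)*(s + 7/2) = s^2 + 9*s/2 + 7/2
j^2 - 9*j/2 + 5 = (j - 5/2)*(j - 2)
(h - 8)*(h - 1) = h^2 - 9*h + 8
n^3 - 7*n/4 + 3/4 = (n - 1)*(n - 1/2)*(n + 3/2)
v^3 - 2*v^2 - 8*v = v*(v - 4)*(v + 2)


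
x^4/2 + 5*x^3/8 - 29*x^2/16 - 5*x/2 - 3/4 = (x/2 + 1)*(x - 2)*(x + 1/2)*(x + 3/4)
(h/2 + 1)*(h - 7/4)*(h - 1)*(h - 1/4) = h^4/2 - h^3/2 - 57*h^2/32 + 71*h/32 - 7/16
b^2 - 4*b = b*(b - 4)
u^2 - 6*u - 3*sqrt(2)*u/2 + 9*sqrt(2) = (u - 6)*(u - 3*sqrt(2)/2)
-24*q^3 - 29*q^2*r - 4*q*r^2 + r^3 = (-8*q + r)*(q + r)*(3*q + r)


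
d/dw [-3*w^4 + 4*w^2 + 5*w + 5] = -12*w^3 + 8*w + 5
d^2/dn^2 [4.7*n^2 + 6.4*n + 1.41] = 9.40000000000000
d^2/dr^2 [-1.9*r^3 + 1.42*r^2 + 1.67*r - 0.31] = 2.84 - 11.4*r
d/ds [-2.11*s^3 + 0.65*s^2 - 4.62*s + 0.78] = -6.33*s^2 + 1.3*s - 4.62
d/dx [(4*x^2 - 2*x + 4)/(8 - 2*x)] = 2*(-x^2 + 8*x - 1)/(x^2 - 8*x + 16)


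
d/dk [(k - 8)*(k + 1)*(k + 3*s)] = 3*k^2 + 6*k*s - 14*k - 21*s - 8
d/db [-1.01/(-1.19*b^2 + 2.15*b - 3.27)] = (2.1715 - 2.4038*b)/(1.19*b^2 - 2.15*b + 3.27)^2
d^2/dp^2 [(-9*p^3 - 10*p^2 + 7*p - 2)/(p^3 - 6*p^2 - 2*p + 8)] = 2*(-64*p^6 - 33*p^5 + 234*p^4 + 574*p^3 - 1548*p^2 - 744*p - 632)/(p^9 - 18*p^8 + 102*p^7 - 120*p^6 - 492*p^5 + 696*p^4 + 760*p^3 - 1056*p^2 - 384*p + 512)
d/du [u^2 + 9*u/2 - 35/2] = 2*u + 9/2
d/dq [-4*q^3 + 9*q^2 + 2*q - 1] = -12*q^2 + 18*q + 2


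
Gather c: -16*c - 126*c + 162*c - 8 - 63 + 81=20*c + 10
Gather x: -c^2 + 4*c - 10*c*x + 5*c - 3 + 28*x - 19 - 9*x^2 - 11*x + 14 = -c^2 + 9*c - 9*x^2 + x*(17 - 10*c) - 8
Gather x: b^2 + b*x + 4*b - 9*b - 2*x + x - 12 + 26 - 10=b^2 - 5*b + x*(b - 1) + 4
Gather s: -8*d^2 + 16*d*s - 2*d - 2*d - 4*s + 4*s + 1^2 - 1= -8*d^2 + 16*d*s - 4*d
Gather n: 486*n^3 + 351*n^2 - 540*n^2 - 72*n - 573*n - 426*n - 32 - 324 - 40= 486*n^3 - 189*n^2 - 1071*n - 396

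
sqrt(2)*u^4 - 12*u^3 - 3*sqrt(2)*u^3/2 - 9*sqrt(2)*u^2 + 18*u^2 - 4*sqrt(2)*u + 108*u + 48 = (u - 4)*(u + 2)*(u - 6*sqrt(2))*(sqrt(2)*u + sqrt(2)/2)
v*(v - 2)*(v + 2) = v^3 - 4*v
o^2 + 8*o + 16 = (o + 4)^2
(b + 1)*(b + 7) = b^2 + 8*b + 7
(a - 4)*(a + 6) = a^2 + 2*a - 24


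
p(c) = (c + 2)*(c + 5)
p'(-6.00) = -5.00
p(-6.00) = 4.00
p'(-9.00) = -11.00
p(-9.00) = 28.00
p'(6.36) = 19.72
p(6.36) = 94.97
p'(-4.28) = -1.56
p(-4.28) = -1.64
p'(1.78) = 10.56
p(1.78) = 25.63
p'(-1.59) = 3.82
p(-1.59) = 1.40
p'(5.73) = 18.46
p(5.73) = 82.94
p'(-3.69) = -0.38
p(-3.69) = -2.21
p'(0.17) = 7.34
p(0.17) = 11.22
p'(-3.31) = 0.38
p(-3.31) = -2.21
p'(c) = 2*c + 7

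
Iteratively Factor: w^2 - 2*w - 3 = (w + 1)*(w - 3)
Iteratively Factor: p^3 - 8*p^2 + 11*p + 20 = (p + 1)*(p^2 - 9*p + 20) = (p - 4)*(p + 1)*(p - 5)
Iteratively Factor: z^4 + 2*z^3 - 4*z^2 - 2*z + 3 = (z - 1)*(z^3 + 3*z^2 - z - 3) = (z - 1)^2*(z^2 + 4*z + 3) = (z - 1)^2*(z + 3)*(z + 1)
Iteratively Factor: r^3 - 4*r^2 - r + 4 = (r - 1)*(r^2 - 3*r - 4) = (r - 1)*(r + 1)*(r - 4)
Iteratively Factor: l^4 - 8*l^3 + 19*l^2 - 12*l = (l - 4)*(l^3 - 4*l^2 + 3*l) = (l - 4)*(l - 3)*(l^2 - l) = l*(l - 4)*(l - 3)*(l - 1)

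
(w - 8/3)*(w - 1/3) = w^2 - 3*w + 8/9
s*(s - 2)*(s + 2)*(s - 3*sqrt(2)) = s^4 - 3*sqrt(2)*s^3 - 4*s^2 + 12*sqrt(2)*s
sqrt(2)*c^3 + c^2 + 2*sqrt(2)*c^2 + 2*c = c*(c + 2)*(sqrt(2)*c + 1)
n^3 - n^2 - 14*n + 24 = (n - 3)*(n - 2)*(n + 4)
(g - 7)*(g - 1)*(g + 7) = g^3 - g^2 - 49*g + 49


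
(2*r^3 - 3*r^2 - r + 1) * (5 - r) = -2*r^4 + 13*r^3 - 14*r^2 - 6*r + 5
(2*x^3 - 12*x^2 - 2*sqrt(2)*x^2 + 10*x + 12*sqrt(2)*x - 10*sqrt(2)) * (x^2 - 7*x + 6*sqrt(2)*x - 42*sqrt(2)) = 2*x^5 - 26*x^4 + 10*sqrt(2)*x^4 - 130*sqrt(2)*x^3 + 70*x^3 + 242*x^2 + 470*sqrt(2)*x^2 - 1128*x - 350*sqrt(2)*x + 840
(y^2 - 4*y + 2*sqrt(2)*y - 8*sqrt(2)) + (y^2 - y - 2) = 2*y^2 - 5*y + 2*sqrt(2)*y - 8*sqrt(2) - 2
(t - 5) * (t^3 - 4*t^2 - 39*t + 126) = t^4 - 9*t^3 - 19*t^2 + 321*t - 630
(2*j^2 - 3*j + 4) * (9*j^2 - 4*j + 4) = 18*j^4 - 35*j^3 + 56*j^2 - 28*j + 16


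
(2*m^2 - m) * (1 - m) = -2*m^3 + 3*m^2 - m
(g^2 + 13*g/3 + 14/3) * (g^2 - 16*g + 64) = g^4 - 35*g^3/3 - 2*g^2/3 + 608*g/3 + 896/3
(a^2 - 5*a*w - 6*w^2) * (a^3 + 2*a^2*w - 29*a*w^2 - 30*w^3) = a^5 - 3*a^4*w - 45*a^3*w^2 + 103*a^2*w^3 + 324*a*w^4 + 180*w^5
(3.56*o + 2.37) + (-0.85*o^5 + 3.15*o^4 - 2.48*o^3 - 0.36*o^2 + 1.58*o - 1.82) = -0.85*o^5 + 3.15*o^4 - 2.48*o^3 - 0.36*o^2 + 5.14*o + 0.55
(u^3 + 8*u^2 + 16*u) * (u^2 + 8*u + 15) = u^5 + 16*u^4 + 95*u^3 + 248*u^2 + 240*u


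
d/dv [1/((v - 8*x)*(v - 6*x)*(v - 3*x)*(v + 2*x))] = (-4*v^3 + 45*v^2*x - 112*v*x^2 - 36*x^3)/(v^8 - 30*v^7*x + 337*v^6*x^2 - 1608*v^5*x^3 + 1480*v^4*x^4 + 12672*v^3*x^5 - 30960*v^2*x^6 - 20736*v*x^7 + 82944*x^8)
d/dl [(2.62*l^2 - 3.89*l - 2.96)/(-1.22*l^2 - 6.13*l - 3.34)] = (-20.8064*l^2 - 24.724*l - 5.1522)/(1.4884*l^4 + 14.9572*l^3 + 45.7265*l^2 + 40.9484*l + 11.1556)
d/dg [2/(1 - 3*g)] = 6/(3*g - 1)^2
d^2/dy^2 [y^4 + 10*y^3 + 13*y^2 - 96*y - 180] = 12*y^2 + 60*y + 26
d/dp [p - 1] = 1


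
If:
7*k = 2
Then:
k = 2/7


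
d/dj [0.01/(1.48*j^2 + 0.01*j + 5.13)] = (-0.0296*j - 0.0001)/(1.48*j^2 + 0.01*j + 5.13)^2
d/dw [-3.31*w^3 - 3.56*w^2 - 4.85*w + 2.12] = -9.93*w^2 - 7.12*w - 4.85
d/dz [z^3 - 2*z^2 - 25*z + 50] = 3*z^2 - 4*z - 25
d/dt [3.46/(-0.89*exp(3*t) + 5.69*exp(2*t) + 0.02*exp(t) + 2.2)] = (9.2382*exp(2*t) - 39.3748*exp(t) - 0.0692)*exp(t)/(-0.89*exp(3*t) + 5.69*exp(2*t) + 0.02*exp(t) + 2.2)^2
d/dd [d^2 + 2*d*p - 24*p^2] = 2*d + 2*p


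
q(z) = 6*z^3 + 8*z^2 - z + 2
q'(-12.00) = 2399.00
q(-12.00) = -9202.00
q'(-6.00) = 551.00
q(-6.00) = -1000.00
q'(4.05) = 359.04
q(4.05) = 527.75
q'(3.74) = 310.62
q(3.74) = 424.04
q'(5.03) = 534.90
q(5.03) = 962.96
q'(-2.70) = 87.02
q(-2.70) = -55.08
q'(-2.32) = 58.76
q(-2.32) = -27.54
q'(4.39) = 416.14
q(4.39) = 659.41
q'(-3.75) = 192.12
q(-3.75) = -198.16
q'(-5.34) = 426.84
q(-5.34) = -678.18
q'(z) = 18*z^2 + 16*z - 1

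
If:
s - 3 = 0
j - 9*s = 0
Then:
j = 27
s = 3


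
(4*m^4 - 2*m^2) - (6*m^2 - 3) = 4*m^4 - 8*m^2 + 3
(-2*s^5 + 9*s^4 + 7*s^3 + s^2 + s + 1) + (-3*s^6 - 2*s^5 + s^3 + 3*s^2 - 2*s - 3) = -3*s^6 - 4*s^5 + 9*s^4 + 8*s^3 + 4*s^2 - s - 2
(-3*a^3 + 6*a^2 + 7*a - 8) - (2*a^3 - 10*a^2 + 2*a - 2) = -5*a^3 + 16*a^2 + 5*a - 6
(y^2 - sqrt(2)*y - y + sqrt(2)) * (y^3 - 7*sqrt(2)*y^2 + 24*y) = y^5 - 8*sqrt(2)*y^4 - y^4 + 8*sqrt(2)*y^3 + 38*y^3 - 38*y^2 - 24*sqrt(2)*y^2 + 24*sqrt(2)*y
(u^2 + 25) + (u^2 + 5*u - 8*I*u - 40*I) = 2*u^2 + 5*u - 8*I*u + 25 - 40*I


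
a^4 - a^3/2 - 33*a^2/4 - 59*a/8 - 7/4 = (a - 7/2)*(a + 1/2)^2*(a + 2)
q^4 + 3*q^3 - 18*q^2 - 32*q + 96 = (q - 3)*(q - 2)*(q + 4)^2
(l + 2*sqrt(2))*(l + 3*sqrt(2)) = l^2 + 5*sqrt(2)*l + 12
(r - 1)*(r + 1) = r^2 - 1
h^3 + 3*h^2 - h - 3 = (h - 1)*(h + 1)*(h + 3)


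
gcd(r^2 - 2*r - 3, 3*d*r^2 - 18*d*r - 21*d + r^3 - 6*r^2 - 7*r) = r + 1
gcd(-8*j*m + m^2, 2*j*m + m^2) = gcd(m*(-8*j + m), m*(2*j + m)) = m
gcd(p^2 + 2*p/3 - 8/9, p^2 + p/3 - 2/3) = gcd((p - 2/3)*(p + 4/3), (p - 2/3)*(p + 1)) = p - 2/3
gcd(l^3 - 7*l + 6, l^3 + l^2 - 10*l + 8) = l^2 - 3*l + 2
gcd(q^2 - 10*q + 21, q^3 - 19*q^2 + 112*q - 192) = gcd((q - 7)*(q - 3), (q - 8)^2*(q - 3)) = q - 3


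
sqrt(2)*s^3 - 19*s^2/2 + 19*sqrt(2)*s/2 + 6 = (s - 3*sqrt(2))*(s - 2*sqrt(2))*(sqrt(2)*s + 1/2)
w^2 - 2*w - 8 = (w - 4)*(w + 2)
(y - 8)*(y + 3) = y^2 - 5*y - 24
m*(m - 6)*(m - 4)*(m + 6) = m^4 - 4*m^3 - 36*m^2 + 144*m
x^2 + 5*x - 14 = (x - 2)*(x + 7)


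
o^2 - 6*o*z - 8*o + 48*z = (o - 8)*(o - 6*z)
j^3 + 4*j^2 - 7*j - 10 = (j - 2)*(j + 1)*(j + 5)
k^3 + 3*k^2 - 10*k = k*(k - 2)*(k + 5)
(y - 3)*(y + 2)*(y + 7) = y^3 + 6*y^2 - 13*y - 42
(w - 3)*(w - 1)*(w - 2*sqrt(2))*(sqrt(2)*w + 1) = sqrt(2)*w^4 - 4*sqrt(2)*w^3 - 3*w^3 + sqrt(2)*w^2 + 12*w^2 - 9*w + 8*sqrt(2)*w - 6*sqrt(2)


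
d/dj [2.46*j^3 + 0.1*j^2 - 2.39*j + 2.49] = 7.38*j^2 + 0.2*j - 2.39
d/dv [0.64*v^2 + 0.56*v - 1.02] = 1.28*v + 0.56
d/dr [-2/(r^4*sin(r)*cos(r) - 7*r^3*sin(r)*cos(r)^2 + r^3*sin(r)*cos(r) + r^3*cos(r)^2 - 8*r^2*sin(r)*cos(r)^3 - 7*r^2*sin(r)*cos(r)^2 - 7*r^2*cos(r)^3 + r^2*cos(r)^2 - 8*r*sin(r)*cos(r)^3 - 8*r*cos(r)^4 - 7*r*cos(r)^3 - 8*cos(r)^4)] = 4*(4*r^4*cos(2*r) + 4*sqrt(2)*r^3*sin(2*r + pi/4) - 7*r^3*cos(r) - 21*r^3*cos(3*r) - 32*r^2*(1 - cos(2*r))^2 + 2*r^2*sin(2*r) - 7*r^2*cos(r) - 74*r^2*cos(2*r) - 21*r^2*cos(3*r) + 54*r^2 - 32*r*(1 - cos(2*r))^2 + 7*r*sin(r) + 16*r*sin(2*r) + 7*r*sin(3*r) + 8*r*sin(4*r) - 42*r*cos(r) - 76*r*cos(2*r) - 14*r*cos(3*r) + 52*r - 8*(1 - cos(2*r))^2 + 24*sin(2*r) + 12*sin(4*r) - 21*cos(r) - 32*cos(2*r) - 7*cos(3*r))/((r + 1)^2*(cos(2*r) + 1)*(2*r^3*sin(r) - 7*r^2*sin(2*r) + 2*r^2*cos(r) - 4*r*sin(r) - 4*r*sin(3*r) - 7*r*cos(2*r) - 7*r - 12*cos(r) - 4*cos(3*r))^2)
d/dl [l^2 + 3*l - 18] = 2*l + 3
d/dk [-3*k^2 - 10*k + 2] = -6*k - 10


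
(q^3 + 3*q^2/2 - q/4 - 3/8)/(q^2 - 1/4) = q + 3/2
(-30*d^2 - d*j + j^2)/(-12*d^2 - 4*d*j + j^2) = (5*d + j)/(2*d + j)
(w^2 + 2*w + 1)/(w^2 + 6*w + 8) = (w^2 + 2*w + 1)/(w^2 + 6*w + 8)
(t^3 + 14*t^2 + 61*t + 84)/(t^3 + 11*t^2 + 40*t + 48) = (t + 7)/(t + 4)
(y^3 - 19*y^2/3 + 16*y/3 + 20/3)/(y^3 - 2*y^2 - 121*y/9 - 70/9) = 3*(y - 2)/(3*y + 7)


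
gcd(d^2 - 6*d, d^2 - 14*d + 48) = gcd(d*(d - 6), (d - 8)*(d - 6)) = d - 6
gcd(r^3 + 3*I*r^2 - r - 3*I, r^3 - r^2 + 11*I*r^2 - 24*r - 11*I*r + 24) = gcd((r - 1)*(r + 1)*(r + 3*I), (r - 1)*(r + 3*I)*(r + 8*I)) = r^2 + r*(-1 + 3*I) - 3*I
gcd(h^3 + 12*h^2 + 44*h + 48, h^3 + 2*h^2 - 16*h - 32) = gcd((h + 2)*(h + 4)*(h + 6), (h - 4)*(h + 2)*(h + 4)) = h^2 + 6*h + 8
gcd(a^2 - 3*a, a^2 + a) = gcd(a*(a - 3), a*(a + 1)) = a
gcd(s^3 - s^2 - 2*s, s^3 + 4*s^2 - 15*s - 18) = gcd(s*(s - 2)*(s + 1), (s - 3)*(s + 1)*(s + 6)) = s + 1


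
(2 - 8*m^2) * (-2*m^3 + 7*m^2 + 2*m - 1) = 16*m^5 - 56*m^4 - 20*m^3 + 22*m^2 + 4*m - 2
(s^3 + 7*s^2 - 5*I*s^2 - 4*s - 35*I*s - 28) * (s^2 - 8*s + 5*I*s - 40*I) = s^5 - s^4 - 35*s^3 - 21*s^2 - 20*I*s^2 - 1176*s + 20*I*s + 1120*I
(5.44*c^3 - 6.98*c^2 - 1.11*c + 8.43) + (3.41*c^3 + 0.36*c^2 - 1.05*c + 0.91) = 8.85*c^3 - 6.62*c^2 - 2.16*c + 9.34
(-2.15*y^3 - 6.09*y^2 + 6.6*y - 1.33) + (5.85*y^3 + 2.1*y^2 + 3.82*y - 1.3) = 3.7*y^3 - 3.99*y^2 + 10.42*y - 2.63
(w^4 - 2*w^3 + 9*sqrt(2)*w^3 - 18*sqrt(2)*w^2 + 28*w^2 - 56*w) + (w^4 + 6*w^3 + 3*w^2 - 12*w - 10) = 2*w^4 + 4*w^3 + 9*sqrt(2)*w^3 - 18*sqrt(2)*w^2 + 31*w^2 - 68*w - 10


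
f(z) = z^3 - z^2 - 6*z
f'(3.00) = 15.00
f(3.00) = 0.00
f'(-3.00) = 27.00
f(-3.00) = -18.00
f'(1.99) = 1.90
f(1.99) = -8.02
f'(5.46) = 72.51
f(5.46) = 100.20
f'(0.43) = -6.31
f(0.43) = -2.69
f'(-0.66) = -3.37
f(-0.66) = 3.24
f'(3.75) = 28.69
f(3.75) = 16.17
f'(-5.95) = 112.11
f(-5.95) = -210.35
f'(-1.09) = -0.26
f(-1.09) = 4.06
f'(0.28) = -6.32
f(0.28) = -1.74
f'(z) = 3*z^2 - 2*z - 6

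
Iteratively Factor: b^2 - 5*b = (b - 5)*(b)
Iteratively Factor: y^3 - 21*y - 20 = (y + 4)*(y^2 - 4*y - 5) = (y + 1)*(y + 4)*(y - 5)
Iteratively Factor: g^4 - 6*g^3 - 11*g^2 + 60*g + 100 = (g - 5)*(g^3 - g^2 - 16*g - 20) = (g - 5)^2*(g^2 + 4*g + 4) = (g - 5)^2*(g + 2)*(g + 2)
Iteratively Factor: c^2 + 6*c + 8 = (c + 4)*(c + 2)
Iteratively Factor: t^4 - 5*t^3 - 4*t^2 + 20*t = (t + 2)*(t^3 - 7*t^2 + 10*t) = (t - 5)*(t + 2)*(t^2 - 2*t) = (t - 5)*(t - 2)*(t + 2)*(t)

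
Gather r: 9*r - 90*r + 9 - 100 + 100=9 - 81*r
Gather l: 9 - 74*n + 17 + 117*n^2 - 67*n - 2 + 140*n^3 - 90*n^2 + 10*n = 140*n^3 + 27*n^2 - 131*n + 24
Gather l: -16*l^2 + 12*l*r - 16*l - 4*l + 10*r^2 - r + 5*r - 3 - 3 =-16*l^2 + l*(12*r - 20) + 10*r^2 + 4*r - 6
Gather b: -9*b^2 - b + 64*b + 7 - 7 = -9*b^2 + 63*b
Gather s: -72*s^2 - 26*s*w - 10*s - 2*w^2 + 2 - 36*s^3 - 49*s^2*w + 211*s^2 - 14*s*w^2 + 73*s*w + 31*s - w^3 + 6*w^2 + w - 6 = -36*s^3 + s^2*(139 - 49*w) + s*(-14*w^2 + 47*w + 21) - w^3 + 4*w^2 + w - 4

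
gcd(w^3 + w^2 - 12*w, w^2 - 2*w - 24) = w + 4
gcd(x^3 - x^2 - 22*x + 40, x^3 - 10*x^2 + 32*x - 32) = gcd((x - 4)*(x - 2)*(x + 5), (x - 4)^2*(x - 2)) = x^2 - 6*x + 8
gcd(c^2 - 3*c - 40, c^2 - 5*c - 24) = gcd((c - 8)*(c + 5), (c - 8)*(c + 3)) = c - 8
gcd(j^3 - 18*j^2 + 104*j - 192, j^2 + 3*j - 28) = j - 4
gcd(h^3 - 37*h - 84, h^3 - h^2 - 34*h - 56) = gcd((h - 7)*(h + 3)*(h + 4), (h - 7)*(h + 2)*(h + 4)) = h^2 - 3*h - 28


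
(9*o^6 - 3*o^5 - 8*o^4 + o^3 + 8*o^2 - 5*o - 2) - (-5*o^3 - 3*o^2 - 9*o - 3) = 9*o^6 - 3*o^5 - 8*o^4 + 6*o^3 + 11*o^2 + 4*o + 1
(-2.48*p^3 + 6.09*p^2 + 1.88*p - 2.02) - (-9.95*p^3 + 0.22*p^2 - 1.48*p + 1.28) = 7.47*p^3 + 5.87*p^2 + 3.36*p - 3.3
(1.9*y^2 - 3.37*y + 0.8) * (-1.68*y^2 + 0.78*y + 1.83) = -3.192*y^4 + 7.1436*y^3 - 0.4956*y^2 - 5.5431*y + 1.464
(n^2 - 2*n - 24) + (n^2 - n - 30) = 2*n^2 - 3*n - 54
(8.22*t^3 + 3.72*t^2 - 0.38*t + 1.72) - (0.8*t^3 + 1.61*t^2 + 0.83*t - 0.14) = 7.42*t^3 + 2.11*t^2 - 1.21*t + 1.86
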